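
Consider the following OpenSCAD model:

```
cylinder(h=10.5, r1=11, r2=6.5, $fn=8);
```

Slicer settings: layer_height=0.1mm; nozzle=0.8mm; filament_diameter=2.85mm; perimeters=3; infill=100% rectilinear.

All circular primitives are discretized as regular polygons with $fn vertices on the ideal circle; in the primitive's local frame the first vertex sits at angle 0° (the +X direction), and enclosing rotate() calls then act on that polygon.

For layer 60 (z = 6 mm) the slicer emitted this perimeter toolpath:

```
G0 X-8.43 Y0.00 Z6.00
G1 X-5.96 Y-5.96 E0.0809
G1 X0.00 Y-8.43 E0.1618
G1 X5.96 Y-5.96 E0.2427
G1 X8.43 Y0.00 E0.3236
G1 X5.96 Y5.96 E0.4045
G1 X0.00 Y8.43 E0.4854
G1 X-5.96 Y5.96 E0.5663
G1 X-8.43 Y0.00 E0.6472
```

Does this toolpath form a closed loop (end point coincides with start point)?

Start point (G0): (-8.43, 0.00). End point (last G1): the path returns to the start — closed.

yes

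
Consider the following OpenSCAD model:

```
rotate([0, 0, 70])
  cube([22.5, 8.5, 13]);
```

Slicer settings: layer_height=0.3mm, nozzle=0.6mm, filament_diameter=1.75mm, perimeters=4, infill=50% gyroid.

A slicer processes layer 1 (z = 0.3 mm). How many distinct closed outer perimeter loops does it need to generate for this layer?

At z = 0.3 mm: the cube is present — its section is the full 22.5×8.5 rectangle; (whole slice rotated 70° about Z — lengths, areas and connectivity unchanged). The result has 1 disconnected region.

1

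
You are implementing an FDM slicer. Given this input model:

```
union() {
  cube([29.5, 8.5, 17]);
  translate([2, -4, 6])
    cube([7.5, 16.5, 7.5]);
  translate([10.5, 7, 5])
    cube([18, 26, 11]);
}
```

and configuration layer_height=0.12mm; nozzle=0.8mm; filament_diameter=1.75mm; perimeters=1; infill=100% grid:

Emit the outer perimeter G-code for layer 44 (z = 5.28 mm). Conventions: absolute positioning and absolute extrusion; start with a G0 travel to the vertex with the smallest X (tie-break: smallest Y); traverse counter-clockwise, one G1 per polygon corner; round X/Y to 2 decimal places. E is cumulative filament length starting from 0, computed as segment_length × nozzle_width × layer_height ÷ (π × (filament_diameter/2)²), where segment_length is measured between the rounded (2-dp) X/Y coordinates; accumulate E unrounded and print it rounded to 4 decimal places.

G0 X0.00 Y0.00 Z5.28
G1 X29.50 Y0.00 E1.1774
G1 X29.50 Y8.50 E1.5167
G1 X28.50 Y8.50 E1.5566
G1 X28.50 Y33.00 E2.5344
G1 X10.50 Y33.00 E3.2528
G1 X10.50 Y8.50 E4.2307
G1 X0.00 Y8.50 E4.6498
G1 X0.00 Y0.00 E4.9890

At z = 5.28 mm: the cube (footprint 29.5×8.5) is included at this height; the cube at (2, -4) is absent (z outside [6, 13.5]); the cube at (10.5, 7) is present — its section is the full 18×26 rectangle; Taking the union: the regions partially overlap (shared area 27.00 mm²), so overlapping operands fuse into one piece — 1 connected region. The outline is a single polygon with 8 vertices. Extrusion per mm of travel: 0.8 × 0.12 / (π × 0.875²) = 0.039912. Accumulating E over each segment gives final E = 4.9890.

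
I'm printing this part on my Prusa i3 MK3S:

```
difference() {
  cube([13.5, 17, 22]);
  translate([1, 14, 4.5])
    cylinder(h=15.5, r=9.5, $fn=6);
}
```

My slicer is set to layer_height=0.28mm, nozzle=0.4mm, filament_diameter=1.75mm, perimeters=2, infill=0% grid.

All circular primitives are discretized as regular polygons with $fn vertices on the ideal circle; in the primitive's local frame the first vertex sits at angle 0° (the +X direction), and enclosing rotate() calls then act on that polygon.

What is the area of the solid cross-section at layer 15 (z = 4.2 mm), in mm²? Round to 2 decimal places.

At z = 4.2 mm: the cube is present — its section is the full 13.5×17 rectangle (area 229.50 mm²); the cylinder at (1, 14) is absent (z outside [4.5, 20]); Subtracting the remaining from the first: none of the subtracted shapes is present at this height, so the 13.5×17 cube is unchanged — area = 229.50 mm². Overall, the cross-section is a single solid region. Net area = 229.50 mm².

229.50 mm²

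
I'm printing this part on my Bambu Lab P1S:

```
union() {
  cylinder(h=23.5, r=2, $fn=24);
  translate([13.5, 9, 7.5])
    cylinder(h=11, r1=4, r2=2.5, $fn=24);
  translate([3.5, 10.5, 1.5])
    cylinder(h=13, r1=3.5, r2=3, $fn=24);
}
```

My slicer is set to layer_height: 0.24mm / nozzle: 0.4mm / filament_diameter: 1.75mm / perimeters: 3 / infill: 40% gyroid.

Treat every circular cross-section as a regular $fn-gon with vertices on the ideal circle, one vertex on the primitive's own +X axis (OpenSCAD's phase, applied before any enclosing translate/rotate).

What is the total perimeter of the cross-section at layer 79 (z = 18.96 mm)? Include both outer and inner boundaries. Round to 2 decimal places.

At z = 18.96 mm: the r=2 cylinder gives a regular 24-gon of circumradius 2 (constant along its height) (perimeter = 2·24·2.000·sin(180°/24) = 12.53 mm); the cone at (13.5, 9) is not intersected at this z (z outside [7.5, 18.5]); the cone at (3.5, 10.5) is absent (z outside [1.5, 14.5]); Combining (union): only the r=2 cylinder is present, so the union is just that shape — boundary = 12.53 mm. Overall, the cross-section is a single solid region. Total boundary length (outer) = 12.53 mm.

12.53 mm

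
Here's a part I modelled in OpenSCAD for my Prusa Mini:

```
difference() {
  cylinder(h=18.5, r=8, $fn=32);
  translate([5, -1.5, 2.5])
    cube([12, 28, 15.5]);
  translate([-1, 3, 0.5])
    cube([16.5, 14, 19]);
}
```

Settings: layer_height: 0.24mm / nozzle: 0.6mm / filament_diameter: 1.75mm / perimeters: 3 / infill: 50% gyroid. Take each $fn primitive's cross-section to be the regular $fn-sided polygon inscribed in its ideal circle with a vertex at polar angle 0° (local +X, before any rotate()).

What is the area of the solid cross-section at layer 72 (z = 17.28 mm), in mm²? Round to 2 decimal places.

At z = 17.28 mm: the r=8 cylinder contributes a regular 32-gon of circumradius 8 (area = (32/2)·8.000²·sin(360°/32) = 199.77 mm²); the cube at (5, -1.5) is present — its section is the full 12×28 rectangle (area 336.00 mm²); the cube at (-1, 3) is present — its section is the full 16.5×14 rectangle (area 231.00 mm²); After the difference (first − rest): starting from the r=8 cylinder (199.77 mm²), the 12×28 cube at (5, -1.5) partially overlaps it — only the 17.25 mm² overlap (of its 336.00 mm²) is removed, clipping the outline; the 16.5×14 cube at (-1, 3) partially overlaps it — only the 27.03 mm² overlap (of its 231.00 mm²) is removed, clipping the outline — area = 155.49 mm². Overall, the cross-section is a single solid region. Net area = 155.49 mm².

155.49 mm²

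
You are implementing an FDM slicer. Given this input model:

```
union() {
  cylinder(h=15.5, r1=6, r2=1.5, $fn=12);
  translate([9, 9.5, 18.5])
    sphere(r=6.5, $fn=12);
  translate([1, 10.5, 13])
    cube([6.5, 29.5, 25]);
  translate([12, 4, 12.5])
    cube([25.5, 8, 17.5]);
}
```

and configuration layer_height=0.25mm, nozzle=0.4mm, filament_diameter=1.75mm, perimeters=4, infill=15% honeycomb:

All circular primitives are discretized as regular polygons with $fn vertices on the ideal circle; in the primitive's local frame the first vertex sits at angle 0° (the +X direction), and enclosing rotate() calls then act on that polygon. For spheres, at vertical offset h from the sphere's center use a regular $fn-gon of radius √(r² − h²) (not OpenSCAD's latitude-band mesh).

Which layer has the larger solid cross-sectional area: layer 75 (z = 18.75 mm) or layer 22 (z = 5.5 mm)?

Layer 75 (z = 18.75): the cone is absent (z outside [0, 15.5]); the r=6.5 sphere at (9, 9.5) contributes a regular 12-gon of circumradius √(6.5²−0.25²) = 6.495 (area = (12/2)·6.495²·sin(360°/12) = 126.56 mm²); the 6.5×29.5 cube at (1, 10.5) contributes its full rectangle (area 191.75 mm²); the cube at (12, 4) (footprint 25.5×8) is included at this height (area 204.00 mm²); Taking the union: the regions partially overlap — summed areas 522.31 mm² minus the doubly-counted overlap 38.55 mm² gives 483.76 mm² — area = 483.76 mm². So its area = 483.76 mm². Layer 22 (z = 5.5): the cone: at t=0.355 of its height the radius interpolates to r₁+(r₂−r₁)t = 4.403, giving a regular 12-gon of that circumradius (area = (12/2)·4.403²·sin(360°/12) = 58.17 mm²); the sphere at (9, 9.5) does not reach this height (|z−center|=13.000 > r=6.5); the cube at (1, 10.5) is not intersected at this z (z outside [13, 38]); the cube at (12, 4) does not reach this height (z outside [12.5, 30]); Taking the union: only the cone is present, so the union is just that shape — area = 58.17 mm². So its area = 58.17 mm². Layer 75 is larger (483.76 vs 58.17 mm²).

layer 75 (z = 18.75 mm)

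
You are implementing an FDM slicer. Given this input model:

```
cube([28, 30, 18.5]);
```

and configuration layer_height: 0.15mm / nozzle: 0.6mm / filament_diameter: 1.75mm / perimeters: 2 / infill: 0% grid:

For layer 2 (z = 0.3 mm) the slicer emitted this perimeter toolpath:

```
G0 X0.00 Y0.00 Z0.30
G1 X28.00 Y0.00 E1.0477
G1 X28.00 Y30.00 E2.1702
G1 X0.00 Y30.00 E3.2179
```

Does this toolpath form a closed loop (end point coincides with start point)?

Start point (G0): (0.00, 0.00). End point (last G1): the path does not return to the start — open.

no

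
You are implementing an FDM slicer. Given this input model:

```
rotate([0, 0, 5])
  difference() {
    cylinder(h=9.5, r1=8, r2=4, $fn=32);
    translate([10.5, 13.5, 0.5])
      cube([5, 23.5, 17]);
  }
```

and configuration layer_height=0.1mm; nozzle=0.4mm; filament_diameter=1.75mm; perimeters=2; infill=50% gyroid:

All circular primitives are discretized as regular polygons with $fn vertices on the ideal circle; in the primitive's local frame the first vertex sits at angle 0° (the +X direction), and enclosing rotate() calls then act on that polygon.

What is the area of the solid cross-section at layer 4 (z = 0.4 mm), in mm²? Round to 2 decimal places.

191.45 mm²

At z = 0.4 mm: the cone (r1=8→r2=4) has section circumradius 7.832 here — a regular 32-gon (area = (32/2)·7.832²·sin(360°/32) = 191.45 mm²); the cube at (10.5, 13.5) is not intersected at this z (z outside [0.5, 17.5]); After the difference (first − rest): none of the subtracted shapes is present at this height, so the cone is unchanged — area = 191.45 mm²; (rotated 5° about Z; rotation is an isometry so areas/perimeters/island counts are preserved). Overall, the cross-section is a single solid region. Net area = 191.45 mm².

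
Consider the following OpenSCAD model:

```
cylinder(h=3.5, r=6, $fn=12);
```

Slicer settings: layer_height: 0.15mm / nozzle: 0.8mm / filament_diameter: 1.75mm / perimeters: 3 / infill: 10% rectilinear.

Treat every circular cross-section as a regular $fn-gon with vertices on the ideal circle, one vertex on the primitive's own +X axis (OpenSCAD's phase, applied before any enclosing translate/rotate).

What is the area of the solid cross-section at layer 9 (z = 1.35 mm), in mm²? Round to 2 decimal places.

108.00 mm²

At z = 1.35 mm: the r=6 cylinder contributes a regular 12-gon of circumradius 6 (area = (12/2)·6.000²·sin(360°/12) = 108.00 mm²). Overall, the cross-section is a single solid region. Net area = 108.00 mm².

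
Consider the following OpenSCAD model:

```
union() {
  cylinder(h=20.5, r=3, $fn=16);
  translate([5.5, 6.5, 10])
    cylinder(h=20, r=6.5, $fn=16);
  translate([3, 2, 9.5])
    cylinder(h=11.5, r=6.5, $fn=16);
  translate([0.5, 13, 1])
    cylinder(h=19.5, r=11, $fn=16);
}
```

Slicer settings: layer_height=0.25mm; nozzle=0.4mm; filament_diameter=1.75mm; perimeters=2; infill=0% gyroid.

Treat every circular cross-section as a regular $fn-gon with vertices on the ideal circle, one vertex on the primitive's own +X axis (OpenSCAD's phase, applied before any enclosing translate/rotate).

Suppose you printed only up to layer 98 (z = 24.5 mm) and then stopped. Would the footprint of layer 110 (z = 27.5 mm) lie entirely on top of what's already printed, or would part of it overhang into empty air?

Compare the two slices. At z = 24.5: the cylinder is absent (z outside [0, 20.5]); the cylinder at (5.5, 6.5): section is a regular 16-gon, circumradius r=6.5 (area = (16/2)·6.500²·sin(360°/16) = 129.35 mm²); the cylinder at (3, 2) does not reach this height (z outside [9.5, 21]); the cylinder at (0.5, 13) does not reach this height (z outside [1, 20.5]); Combining (union): only the r=6.5 cylinder at (5.5, 6.5) is present, so the union is just that shape — area = 129.35 mm². At z = 27.5: the cylinder is absent (z outside [0, 20.5]); the r=6.5 cylinder at (5.5, 6.5) gives a regular 16-gon of circumradius 6.5 (constant along its height) (area = (16/2)·6.500²·sin(360°/16) = 129.35 mm²); the cylinder at (3, 2) does not reach this height (z outside [9.5, 21]); the cylinder at (0.5, 13) does not reach this height (z outside [1, 20.5]); Taking the union: only the r=6.5 cylinder at (5.5, 6.5) is present, so the union is just that shape — area = 129.35 mm². Checking containment: the cross-section at z = 27.5 is a subset of the cross-section at z = 24.5.

entirely on top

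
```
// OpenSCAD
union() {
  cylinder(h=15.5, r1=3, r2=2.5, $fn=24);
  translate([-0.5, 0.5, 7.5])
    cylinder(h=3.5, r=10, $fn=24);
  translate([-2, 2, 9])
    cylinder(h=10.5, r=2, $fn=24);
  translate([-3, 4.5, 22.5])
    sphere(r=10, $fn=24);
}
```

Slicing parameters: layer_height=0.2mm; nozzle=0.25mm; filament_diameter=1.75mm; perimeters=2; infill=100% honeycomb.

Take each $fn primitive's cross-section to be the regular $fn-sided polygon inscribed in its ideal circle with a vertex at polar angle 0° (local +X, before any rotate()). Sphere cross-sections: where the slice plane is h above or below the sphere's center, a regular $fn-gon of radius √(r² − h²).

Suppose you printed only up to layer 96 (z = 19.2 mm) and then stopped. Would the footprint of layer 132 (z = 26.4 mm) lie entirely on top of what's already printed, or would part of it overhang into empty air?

Compare the two slices. At z = 19.2: the cone does not reach this height (z outside [0, 15.5]); the cylinder at (-0.5, 0.5) is absent (z outside [7.5, 11]); the cylinder at (-2, 2): section is a regular 24-gon, circumradius r=2 (area = (24/2)·2.000²·sin(360°/24) = 12.42 mm²); the sphere at (-3, 4.5): section is a regular 24-gon, circumradius = √(r²−h²) = √(10²−3.3²) = 9.440 (area = (24/2)·9.440²·sin(360°/24) = 276.76 mm²); Combining (union): the r=2 cylinder at (-2, 2) lies entirely inside the r=10 sphere at (-3, 4.5), so the union is just the r=10 sphere at (-3, 4.5) — area = 276.76 mm². At z = 26.4: the cone does not reach this height (z outside [0, 15.5]); the cylinder at (-0.5, 0.5) is not intersected at this z (z outside [7.5, 11]); the cylinder at (-2, 2) is not intersected at this z (z outside [9, 19.5]); the sphere at (-3, 4.5): section is a regular 24-gon, circumradius = √(r²−h²) = √(10²−3.9²) = 9.208 (area = (24/2)·9.208²·sin(360°/24) = 263.34 mm²); Merging all regions: only the r=10 sphere at (-3, 4.5) is present, so the union is just that shape — area = 263.34 mm². Checking containment: the cross-section at z = 26.4 is a subset of the cross-section at z = 19.2.

entirely on top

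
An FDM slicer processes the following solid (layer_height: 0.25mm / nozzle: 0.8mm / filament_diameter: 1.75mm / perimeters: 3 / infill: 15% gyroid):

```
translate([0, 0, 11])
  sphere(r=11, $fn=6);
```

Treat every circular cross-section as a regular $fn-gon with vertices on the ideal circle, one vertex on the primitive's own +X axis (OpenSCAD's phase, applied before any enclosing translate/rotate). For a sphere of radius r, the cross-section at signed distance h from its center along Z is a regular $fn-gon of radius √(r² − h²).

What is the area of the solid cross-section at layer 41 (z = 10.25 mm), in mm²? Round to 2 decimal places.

At z = 10.25 mm: the r=11 sphere slices to a regular 6-gon of circumradius 10.974 (√(r²−h²) with h=0.75 from center) (area = (6/2)·10.974²·sin(360°/6) = 312.91 mm²). Overall, the cross-section is a single solid region. Net area = 312.91 mm².

312.91 mm²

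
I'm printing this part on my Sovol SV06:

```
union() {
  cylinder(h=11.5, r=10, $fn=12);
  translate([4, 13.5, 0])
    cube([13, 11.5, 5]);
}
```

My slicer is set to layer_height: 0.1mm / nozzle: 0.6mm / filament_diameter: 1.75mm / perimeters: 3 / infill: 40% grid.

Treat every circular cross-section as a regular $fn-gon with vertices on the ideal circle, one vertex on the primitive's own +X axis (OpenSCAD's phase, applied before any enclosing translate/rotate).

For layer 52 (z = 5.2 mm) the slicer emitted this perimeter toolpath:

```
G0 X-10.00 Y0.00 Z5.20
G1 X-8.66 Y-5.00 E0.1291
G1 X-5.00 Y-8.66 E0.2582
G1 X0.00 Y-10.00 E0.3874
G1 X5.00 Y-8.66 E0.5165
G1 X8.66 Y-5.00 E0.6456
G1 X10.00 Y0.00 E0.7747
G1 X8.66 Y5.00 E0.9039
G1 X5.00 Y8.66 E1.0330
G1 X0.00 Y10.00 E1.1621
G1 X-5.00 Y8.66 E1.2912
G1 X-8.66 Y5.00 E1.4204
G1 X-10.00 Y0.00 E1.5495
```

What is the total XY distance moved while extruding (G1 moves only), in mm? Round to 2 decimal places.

Sum the Euclidean lengths of each G1 segment: total = 62.12 mm.

62.12 mm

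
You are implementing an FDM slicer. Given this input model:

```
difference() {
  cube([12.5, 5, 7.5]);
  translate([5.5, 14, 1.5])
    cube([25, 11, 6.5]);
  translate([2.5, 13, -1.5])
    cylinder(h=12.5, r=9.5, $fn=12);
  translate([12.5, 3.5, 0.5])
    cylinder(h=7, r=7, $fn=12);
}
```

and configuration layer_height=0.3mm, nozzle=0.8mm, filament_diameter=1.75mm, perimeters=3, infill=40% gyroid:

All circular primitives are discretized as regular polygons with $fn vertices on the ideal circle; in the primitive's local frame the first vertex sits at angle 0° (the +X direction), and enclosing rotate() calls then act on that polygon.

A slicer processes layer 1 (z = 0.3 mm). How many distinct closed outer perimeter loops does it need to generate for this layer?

1

At z = 0.3 mm: the cube (footprint 12.5×5) is included at this height; the cube at (5.5, 14) does not reach this height (z outside [1.5, 8]); the cylinder at (2.5, 13): section is a regular 12-gon, circumradius r=9.5; the cylinder at (12.5, 3.5) is not intersected at this z (z outside [0.5, 7.5]); After the difference (first − rest): starting from the 12.5×5 cube, the r=9.5 cylinder at (2.5, 13) partially overlaps it — only the 7.04 mm² overlap (of its 270.75 mm²) is removed, clipping the outline — 1 connected region. The result has 1 disconnected region.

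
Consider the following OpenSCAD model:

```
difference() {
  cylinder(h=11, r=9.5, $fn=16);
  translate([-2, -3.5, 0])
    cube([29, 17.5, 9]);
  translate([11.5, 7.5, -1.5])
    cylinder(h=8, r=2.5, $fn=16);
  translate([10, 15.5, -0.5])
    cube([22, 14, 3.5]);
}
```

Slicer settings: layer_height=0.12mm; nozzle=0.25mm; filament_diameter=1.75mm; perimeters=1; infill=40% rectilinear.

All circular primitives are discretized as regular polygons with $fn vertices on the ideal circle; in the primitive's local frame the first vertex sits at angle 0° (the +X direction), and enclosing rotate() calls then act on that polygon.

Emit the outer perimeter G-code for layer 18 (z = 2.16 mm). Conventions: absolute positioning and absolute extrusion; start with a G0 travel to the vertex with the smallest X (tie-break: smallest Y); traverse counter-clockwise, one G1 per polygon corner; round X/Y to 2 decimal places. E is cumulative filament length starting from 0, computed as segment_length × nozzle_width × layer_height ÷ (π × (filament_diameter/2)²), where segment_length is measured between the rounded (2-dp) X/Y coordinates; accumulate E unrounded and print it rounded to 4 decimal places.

G0 X-9.50 Y0.00 Z2.16
G1 X-8.78 Y-3.64 E0.0463
G1 X-6.72 Y-6.72 E0.0925
G1 X-3.64 Y-8.78 E0.1387
G1 X0.00 Y-9.50 E0.1850
G1 X3.64 Y-8.78 E0.2313
G1 X6.72 Y-6.72 E0.2775
G1 X8.78 Y-3.64 E0.3237
G1 X8.80 Y-3.50 E0.3255
G1 X-2.00 Y-3.50 E0.4602
G1 X-2.00 Y9.10 E0.6173
G1 X-3.64 Y8.78 E0.6382
G1 X-6.72 Y6.72 E0.6844
G1 X-8.78 Y3.64 E0.7306
G1 X-9.50 Y0.00 E0.7769

At z = 2.16 mm: the r=9.5 cylinder contributes a regular 16-gon of circumradius 9.5; the cube at (-2, -3.5) (footprint 29×17.5) is included at this height; the r=2.5 cylinder at (11.5, 7.5) gives a regular 16-gon of circumradius 2.5 (constant along its height); the 22×14 cube at (10, 15.5) contributes its full rectangle; Taking the first minus the rest: starting from the r=9.5 cylinder, the 29×17.5 cube at (-2, -3.5) partially overlaps it — only the 126.71 mm² overlap (of its 507.50 mm²) is removed, clipping the outline; the r=2.5 cylinder at (11.5, 7.5) misses the remaining region (no effect); the 22×14 cube at (10, 15.5) misses the remaining region (no effect) — 1 connected region. The outline is a single polygon with 14 vertices. Extrusion per mm of travel: 0.25 × 0.12 / (π × 0.875²) = 0.012473. Accumulating E over each segment gives final E = 0.7769.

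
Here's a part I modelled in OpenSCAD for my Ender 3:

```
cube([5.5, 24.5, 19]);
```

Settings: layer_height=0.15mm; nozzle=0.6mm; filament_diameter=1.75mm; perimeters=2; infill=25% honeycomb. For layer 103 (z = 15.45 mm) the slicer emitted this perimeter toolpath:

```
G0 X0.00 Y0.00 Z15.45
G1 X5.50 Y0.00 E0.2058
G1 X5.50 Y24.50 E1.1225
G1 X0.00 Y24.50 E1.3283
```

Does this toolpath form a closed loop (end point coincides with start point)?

no

Start point (G0): (0.00, 0.00). End point (last G1): the path does not return to the start — open.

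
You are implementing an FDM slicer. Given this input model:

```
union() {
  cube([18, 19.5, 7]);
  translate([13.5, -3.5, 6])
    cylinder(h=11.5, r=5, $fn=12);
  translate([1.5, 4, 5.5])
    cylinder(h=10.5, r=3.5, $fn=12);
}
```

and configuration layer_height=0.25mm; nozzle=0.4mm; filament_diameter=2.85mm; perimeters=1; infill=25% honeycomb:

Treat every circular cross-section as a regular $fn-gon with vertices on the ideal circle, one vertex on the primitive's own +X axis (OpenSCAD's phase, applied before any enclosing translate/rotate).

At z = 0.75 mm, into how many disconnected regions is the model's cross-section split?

At z = 0.75 mm: the cube (footprint 18×19.5) is included at this height; the cylinder at (13.5, -3.5) does not reach this height (z outside [6, 17.5]); the cylinder at (1.5, 4) is not intersected at this z (z outside [5.5, 16]); Combining (union): only the 18×19.5 cube is present, so the union is just that shape — 1 connected region. The result has 1 disconnected region.

1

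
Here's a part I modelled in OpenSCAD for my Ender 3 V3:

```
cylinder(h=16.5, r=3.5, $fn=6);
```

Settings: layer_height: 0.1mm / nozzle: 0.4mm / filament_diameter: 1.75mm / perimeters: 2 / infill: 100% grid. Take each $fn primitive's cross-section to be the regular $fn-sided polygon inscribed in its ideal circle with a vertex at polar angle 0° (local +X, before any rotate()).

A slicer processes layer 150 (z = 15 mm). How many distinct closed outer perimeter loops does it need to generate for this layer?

At z = 15 mm: the cylinder: section is a regular 6-gon, circumradius r=3.5. The result has 1 disconnected region.

1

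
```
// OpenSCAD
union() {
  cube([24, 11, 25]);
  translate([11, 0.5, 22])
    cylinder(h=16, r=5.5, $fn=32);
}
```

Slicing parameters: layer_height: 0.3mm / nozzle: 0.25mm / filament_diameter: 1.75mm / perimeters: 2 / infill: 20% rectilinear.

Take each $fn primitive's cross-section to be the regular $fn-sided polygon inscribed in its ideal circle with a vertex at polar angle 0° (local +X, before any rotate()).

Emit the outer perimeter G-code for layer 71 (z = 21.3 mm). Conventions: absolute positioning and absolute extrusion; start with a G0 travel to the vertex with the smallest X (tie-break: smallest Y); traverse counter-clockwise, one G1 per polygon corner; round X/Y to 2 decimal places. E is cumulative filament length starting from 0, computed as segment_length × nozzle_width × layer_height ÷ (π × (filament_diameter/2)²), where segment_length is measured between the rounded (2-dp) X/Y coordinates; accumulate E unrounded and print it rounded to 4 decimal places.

G0 X0.00 Y0.00 Z21.30
G1 X24.00 Y0.00 E0.7484
G1 X24.00 Y11.00 E1.0913
G1 X0.00 Y11.00 E1.8397
G1 X0.00 Y0.00 E2.1827

At z = 21.3 mm: the 24×11 cube contributes its full rectangle; the cylinder at (11, 0.5) is not intersected at this z (z outside [22, 38]); Merging all regions: only the 24×11 cube is present, so the union is just that shape — 1 connected region. The outline is a single polygon with 4 vertices. Extrusion per mm of travel: 0.25 × 0.3 / (π × 0.875²) = 0.031181. Accumulating E over each segment gives final E = 2.1827.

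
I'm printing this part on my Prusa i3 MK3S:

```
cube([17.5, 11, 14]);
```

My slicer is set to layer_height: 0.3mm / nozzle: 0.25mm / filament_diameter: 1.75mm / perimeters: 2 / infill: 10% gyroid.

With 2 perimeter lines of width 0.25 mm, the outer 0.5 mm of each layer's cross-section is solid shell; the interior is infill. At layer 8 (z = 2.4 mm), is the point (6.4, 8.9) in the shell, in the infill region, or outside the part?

infill

At z = 2.4 mm: the 17.5×11 cube contributes its full rectangle. Overall, the cross-section is a single solid region. The nearest boundary edge runs (17.50, 11.00)→(0.00, 11.00); distance from the point to it = 2.10 mm. The point is inside the cross-section and 2.10 mm from the nearest boundary — more than the 0.5 mm shell width (2 × 0.25), so it's in the infill interior.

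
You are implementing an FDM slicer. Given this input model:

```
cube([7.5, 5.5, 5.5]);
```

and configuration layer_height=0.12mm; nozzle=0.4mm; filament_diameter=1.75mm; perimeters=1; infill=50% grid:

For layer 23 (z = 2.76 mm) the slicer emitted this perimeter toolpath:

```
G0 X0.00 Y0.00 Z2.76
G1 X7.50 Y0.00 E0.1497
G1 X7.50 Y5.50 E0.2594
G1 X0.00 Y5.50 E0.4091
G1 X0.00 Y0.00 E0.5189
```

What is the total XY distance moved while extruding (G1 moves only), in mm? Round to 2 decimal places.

26.00 mm

Sum the Euclidean lengths of each G1 segment: total = 26.00 mm.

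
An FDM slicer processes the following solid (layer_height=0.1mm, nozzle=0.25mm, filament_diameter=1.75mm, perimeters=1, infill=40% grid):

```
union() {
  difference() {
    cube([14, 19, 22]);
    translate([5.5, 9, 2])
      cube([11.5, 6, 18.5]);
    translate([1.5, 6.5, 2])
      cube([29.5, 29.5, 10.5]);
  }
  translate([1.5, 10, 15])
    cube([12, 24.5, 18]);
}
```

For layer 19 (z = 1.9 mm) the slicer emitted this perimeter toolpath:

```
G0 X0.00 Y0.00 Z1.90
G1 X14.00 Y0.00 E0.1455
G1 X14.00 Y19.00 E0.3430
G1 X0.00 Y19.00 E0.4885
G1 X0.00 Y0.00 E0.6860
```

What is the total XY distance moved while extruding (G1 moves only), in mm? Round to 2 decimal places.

Sum the Euclidean lengths of each G1 segment: total = 66.00 mm.

66.00 mm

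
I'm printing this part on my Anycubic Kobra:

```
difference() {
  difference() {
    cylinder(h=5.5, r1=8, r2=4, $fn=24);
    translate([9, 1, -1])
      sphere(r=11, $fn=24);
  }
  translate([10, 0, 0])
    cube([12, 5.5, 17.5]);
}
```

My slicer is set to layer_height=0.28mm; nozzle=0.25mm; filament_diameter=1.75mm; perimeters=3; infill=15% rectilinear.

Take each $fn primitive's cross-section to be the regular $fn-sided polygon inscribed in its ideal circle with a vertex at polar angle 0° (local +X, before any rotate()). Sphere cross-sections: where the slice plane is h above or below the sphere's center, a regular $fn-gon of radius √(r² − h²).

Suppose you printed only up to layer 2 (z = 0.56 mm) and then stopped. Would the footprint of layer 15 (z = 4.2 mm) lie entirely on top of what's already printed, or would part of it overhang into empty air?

part overhangs

Compare the two slices. At z = 0.56: the cone: at t=0.102 of its height the radius interpolates to r₁+(r₂−r₁)t = 7.593, giving a regular 24-gon of that circumradius (area = (24/2)·7.593²·sin(360°/24) = 179.05 mm²); the r=11 sphere at (9, 1) slices to a regular 24-gon of circumradius 10.889 (√(r²−h²) with h=1.56 from center) (area = (24/2)·10.889²·sin(360°/24) = 368.25 mm²); Taking the first minus the rest: starting from the cone (179.05 mm²), the r=11 sphere at (9, 1) partially overlaps it — only the 101.92 mm² overlap (of its 368.25 mm²) is removed, clipping the outline — area = 77.13 mm²; the cube at (10, 0) (footprint 12×5.5) is included at this height (area 66.00 mm²); After the difference (first − rest): starting from the result so far (77.13 mm²), the 12×5.5 cube at (10, 0) misses the remaining region (no effect) — area = 77.13 mm². At z = 4.2: the cone (r1=8→r2=4) has section circumradius 4.945 here — a regular 24-gon (area = (24/2)·4.945²·sin(360°/24) = 75.96 mm²); the sphere at (9, 1): section is a regular 24-gon, circumradius = √(r²−h²) = √(11²−5.2²) = 9.693 (area = (24/2)·9.693²·sin(360°/24) = 291.82 mm²); Subtracting the remaining from the first: starting from the cone (75.96 mm²), the r=11 sphere at (9, 1) partially overlaps it — only the 39.44 mm² overlap (of its 291.82 mm²) is removed, clipping the outline — area = 36.52 mm²; the cube at (10, 0) (footprint 12×5.5) is included at this height (area 66.00 mm²); After the difference (first − rest): starting from the result so far (36.52 mm²), the 12×5.5 cube at (10, 0) misses the remaining region (no effect) — area = 36.52 mm². Checking containment: at z = 4.2 the cross-section extends beyond the z = 0.56 cross-section by about 12.19 mm².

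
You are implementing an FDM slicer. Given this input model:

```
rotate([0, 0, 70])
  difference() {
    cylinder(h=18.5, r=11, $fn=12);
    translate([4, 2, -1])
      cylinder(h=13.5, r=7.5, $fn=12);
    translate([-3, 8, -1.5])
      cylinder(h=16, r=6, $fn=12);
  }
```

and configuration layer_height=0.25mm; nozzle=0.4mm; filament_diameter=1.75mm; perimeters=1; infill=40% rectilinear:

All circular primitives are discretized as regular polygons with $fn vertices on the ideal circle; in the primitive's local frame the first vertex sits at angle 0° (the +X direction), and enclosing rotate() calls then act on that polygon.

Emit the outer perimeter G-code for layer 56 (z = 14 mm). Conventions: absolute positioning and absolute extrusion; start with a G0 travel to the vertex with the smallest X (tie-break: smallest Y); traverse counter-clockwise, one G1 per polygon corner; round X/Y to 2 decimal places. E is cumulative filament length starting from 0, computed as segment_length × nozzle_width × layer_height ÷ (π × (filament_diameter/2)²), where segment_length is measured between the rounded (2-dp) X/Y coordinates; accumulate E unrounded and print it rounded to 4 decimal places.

G0 X-8.99 Y-5.86 Z14.00
G1 X-8.43 Y-7.07 E0.0554
G1 X-3.76 Y-10.34 E0.2925
G1 X1.91 Y-10.83 E0.5291
G1 X7.07 Y-8.43 E0.7657
G1 X10.34 Y-3.76 E1.0027
G1 X10.83 Y1.91 E1.2393
G1 X8.43 Y7.07 E1.4759
G1 X3.76 Y10.34 E1.7129
G1 X-1.91 Y10.83 E1.9495
G1 X-7.07 Y8.43 E2.1861
G1 X-8.93 Y5.77 E2.3211
G1 X-6.49 Y5.56 E2.4229
G1 X-3.95 Y3.77 E2.5521
G1 X-2.63 Y0.96 E2.6811
G1 X-2.91 Y-2.14 E2.8106
G1 X-4.69 Y-4.68 E2.9395
G1 X-7.50 Y-5.99 E3.0684
G1 X-8.99 Y-5.86 E3.1306

At z = 14 mm: the r=11 cylinder gives a regular 12-gon of circumradius 11 (constant along its height); the cylinder at (4, 2) does not reach this height (z outside [-1, 12.5]); the cylinder at (-3, 8): section is a regular 12-gon, circumradius r=6; After the difference (first − rest): starting from the r=11 cylinder, the r=6 cylinder at (-3, 8) partially overlaps it — only the 73.17 mm² overlap (of its 108.00 mm²) is removed, clipping the outline — 1 connected region; (whole slice rotated 70° about Z — lengths, areas and connectivity unchanged). The outline is a single polygon with 18 vertices. Extrusion per mm of travel: 0.4 × 0.25 / (π × 0.875²) = 0.041575. Accumulating E over each segment gives final E = 3.1306.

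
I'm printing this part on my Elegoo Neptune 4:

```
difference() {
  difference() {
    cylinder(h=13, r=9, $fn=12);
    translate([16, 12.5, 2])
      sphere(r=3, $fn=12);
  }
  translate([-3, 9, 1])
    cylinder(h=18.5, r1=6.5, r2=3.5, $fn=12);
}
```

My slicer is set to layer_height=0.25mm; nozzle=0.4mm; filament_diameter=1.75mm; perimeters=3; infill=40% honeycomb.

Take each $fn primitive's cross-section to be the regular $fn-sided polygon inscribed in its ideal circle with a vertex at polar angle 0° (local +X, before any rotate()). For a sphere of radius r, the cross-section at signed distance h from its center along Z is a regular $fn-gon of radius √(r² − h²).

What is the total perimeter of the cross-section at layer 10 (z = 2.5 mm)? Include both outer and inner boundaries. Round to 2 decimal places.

57.91 mm

At z = 2.5 mm: the r=9 cylinder contributes a regular 12-gon of circumradius 9 (perimeter = 2·12·9.000·sin(180°/12) = 55.90 mm); the r=3 sphere at (16, 12.5) contributes a regular 12-gon of circumradius √(3²−0.5²) = 2.958 (perimeter = 2·12·2.958·sin(180°/12) = 18.37 mm); Subtracting the remaining from the first: starting from the r=9 cylinder, the r=3 sphere at (16, 12.5) misses the remaining region (no effect) — boundary = 55.90 mm; the cone at (-3, 9) contributes a regular 12-gon of circumradius 6.257 (interpolated between r1=6.5 and r2=3.5 at t=0.081) (perimeter = 2·12·6.257·sin(180°/12) = 38.86 mm); Subtracting the remaining from the first: starting from the result so far, the cone at (-3, 9) partially overlaps it — only the 41.96 mm² overlap (of its 117.44 mm²) is removed, clipping the outline — boundary = 57.91 mm. Overall, the cross-section is a single solid region. Total boundary length (outer) = 57.91 mm.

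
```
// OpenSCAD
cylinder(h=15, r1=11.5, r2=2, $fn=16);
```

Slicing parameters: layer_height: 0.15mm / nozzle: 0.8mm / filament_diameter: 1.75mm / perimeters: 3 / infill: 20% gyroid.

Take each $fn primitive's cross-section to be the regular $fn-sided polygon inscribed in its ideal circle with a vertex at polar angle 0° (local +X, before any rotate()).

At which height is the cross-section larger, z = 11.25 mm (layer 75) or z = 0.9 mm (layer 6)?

layer 6 (z = 0.9 mm)

Layer 75 (z = 11.25): the cone: at t=0.750 of its height the radius interpolates to r₁+(r₂−r₁)t = 4.375, giving a regular 16-gon of that circumradius (area = (16/2)·4.375²·sin(360°/16) = 58.60 mm²). So its area = 58.60 mm². Layer 6 (z = 0.9): the cone contributes a regular 16-gon of circumradius 10.930 (interpolated between r1=11.5 and r2=2 at t=0.060) (area = (16/2)·10.930²·sin(360°/16) = 365.74 mm²). So its area = 365.74 mm². Layer 6 is larger (365.74 vs 58.60 mm²).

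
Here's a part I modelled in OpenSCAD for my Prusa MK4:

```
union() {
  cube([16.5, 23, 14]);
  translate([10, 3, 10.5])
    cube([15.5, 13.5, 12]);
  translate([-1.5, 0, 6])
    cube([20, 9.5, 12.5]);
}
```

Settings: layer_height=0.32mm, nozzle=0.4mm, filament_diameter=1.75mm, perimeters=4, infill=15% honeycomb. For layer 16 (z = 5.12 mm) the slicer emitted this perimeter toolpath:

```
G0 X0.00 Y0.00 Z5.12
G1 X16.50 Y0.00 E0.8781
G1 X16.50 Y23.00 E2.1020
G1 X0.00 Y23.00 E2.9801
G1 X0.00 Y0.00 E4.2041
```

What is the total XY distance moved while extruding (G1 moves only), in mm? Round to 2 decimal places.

79.00 mm

Sum the Euclidean lengths of each G1 segment: total = 79.00 mm.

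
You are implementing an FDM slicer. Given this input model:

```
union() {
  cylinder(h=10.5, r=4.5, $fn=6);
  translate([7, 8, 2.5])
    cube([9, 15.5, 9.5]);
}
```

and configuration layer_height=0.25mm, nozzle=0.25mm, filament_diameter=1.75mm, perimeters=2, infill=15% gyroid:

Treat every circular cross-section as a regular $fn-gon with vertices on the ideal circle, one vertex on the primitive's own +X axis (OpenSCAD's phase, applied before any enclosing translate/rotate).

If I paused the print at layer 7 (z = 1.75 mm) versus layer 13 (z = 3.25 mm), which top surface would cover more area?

Layer 7 (z = 1.75): the cylinder: section is a regular 6-gon, circumradius r=4.5 (area = (6/2)·4.500²·sin(360°/6) = 52.61 mm²); the cube at (7, 8) is not intersected at this z (z outside [2.5, 12]); Merging all regions: only the r=4.5 cylinder is present, so the union is just that shape — area = 52.61 mm². So its area = 52.61 mm². Layer 13 (z = 3.25): the r=4.5 cylinder gives a regular 6-gon of circumradius 4.5 (constant along its height) (area = (6/2)·4.500²·sin(360°/6) = 52.61 mm²); the 9×15.5 cube at (7, 8) contributes its full rectangle (area 139.50 mm²); Combining (union): the 2 present regions are separate (no shared area or edge), so areas and boundary lengths simply add and each stays a separate island — area = 192.11 mm². So its area = 192.11 mm². Layer 13 is larger (192.11 vs 52.61 mm²).

layer 13 (z = 3.25 mm)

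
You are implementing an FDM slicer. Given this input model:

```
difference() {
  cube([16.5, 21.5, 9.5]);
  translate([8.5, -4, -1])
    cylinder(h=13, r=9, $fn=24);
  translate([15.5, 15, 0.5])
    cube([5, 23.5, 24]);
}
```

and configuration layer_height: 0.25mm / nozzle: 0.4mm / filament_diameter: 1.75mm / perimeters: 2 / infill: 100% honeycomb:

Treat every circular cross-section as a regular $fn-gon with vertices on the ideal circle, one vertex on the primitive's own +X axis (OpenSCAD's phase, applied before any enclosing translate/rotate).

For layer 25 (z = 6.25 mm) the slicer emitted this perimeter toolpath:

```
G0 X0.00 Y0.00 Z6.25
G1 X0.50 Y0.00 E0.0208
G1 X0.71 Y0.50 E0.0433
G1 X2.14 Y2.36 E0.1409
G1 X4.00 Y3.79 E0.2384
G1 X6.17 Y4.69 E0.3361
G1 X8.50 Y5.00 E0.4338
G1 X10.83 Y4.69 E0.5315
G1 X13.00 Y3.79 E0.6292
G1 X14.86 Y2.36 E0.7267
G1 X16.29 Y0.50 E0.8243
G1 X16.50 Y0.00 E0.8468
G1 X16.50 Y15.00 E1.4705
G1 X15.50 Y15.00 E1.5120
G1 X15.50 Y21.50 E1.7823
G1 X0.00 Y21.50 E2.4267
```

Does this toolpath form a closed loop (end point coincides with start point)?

Start point (G0): (0.00, 0.00). End point (last G1): the path does not return to the start — open.

no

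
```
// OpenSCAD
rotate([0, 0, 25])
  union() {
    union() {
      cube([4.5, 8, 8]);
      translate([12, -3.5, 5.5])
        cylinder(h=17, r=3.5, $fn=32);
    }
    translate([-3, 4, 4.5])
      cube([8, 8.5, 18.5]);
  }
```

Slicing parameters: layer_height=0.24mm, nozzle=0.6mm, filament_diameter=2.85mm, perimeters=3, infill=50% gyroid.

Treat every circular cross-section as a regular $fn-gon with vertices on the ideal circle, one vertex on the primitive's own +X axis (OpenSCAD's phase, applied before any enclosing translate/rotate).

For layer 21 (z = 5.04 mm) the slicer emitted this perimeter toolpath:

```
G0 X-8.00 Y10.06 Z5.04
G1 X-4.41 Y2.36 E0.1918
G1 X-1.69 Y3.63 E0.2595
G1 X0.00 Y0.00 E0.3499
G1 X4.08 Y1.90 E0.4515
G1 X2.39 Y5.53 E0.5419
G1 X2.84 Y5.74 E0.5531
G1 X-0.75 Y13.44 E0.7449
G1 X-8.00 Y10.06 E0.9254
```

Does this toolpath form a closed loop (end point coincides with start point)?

Start point (G0): (-8.00, 10.06). End point (last G1): the path returns to the start — closed.

yes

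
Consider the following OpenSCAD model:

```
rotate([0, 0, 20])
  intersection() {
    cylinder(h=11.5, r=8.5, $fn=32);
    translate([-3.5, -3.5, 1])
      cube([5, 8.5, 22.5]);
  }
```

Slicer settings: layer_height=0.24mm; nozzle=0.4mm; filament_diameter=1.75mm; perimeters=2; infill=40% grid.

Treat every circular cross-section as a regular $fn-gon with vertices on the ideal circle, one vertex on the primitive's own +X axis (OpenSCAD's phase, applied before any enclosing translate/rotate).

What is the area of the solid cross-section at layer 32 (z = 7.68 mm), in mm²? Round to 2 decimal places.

At z = 7.68 mm: the r=8.5 cylinder contributes a regular 32-gon of circumradius 8.5 (area = (32/2)·8.500²·sin(360°/32) = 225.52 mm²); the cube at (-3.5, -3.5) is present — its section is the full 5×8.5 rectangle (area 42.50 mm²); After intersecting: the 5×8.5 cube at (-3.5, -3.5) lies inside the r=8.5 cylinder, so the common part is the 5×8.5 cube at (-3.5, -3.5) itself — area = 42.50 mm²; (rotated 20° about Z; rotation is an isometry so areas/perimeters/island counts are preserved). Overall, the cross-section is a single solid region. Net area = 42.50 mm².

42.50 mm²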